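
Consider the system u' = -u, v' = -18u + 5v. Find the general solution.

Coefficient matrix A = [[-1, 0], [-18, 5]].
Characteristic polynomial det(A - λI) = λ^2 - 4λ - 5 = 0.
Eigenvalues λ = -1, 5.
For λ=-1: (A-λI) row 2 is [-18, 6], so an eigenvector is (1, 3).
For λ=5: (A-λI) row 1 is [-6, 0], so an eigenvector is (0, -1).
General solution: C_1e^(-t)(1,3) + C_2e^(5t)(0,-1).

u(t) = C_1e^(-t), v(t) = 3C_1e^(-t) - C_2e^(5t)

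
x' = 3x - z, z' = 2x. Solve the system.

Coefficient matrix A = [[3, -1], [2, 0]].
Characteristic polynomial det(A - λI) = λ^2 - 3λ + 2 = 0.
Eigenvalues λ = 2, 1.
For λ=2: (A-λI) row 1 is [1, -1], so an eigenvector is (-1, -1).
For λ=1: (A-λI) row 1 is [2, -1], so an eigenvector is (-1, -2).
General solution: K_1e^(2t)(-1,-1) + K_2e^(t)(-1,-2).

x(t) = -K_1e^(2t) - K_2e^(t), z(t) = -K_1e^(2t) - 2K_2e^(t)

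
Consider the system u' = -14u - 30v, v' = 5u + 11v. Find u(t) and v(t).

Coefficient matrix A = [[-14, -30], [5, 11]].
Characteristic polynomial det(A - λI) = λ^2 + 3λ - 4 = 0.
Eigenvalues λ = -4, 1.
For λ=-4: (A-λI) row 1 is [-10, -30], so an eigenvector is (3, -1).
For λ=1: (A-λI) row 1 is [-15, -30], so an eigenvector is (2, -1).
General solution: c_1e^(-4t)(3,-1) + c_2e^(t)(2,-1).

u(t) = 3c_1e^(-4t) + 2c_2e^(t), v(t) = -c_1e^(-4t) - c_2e^(t)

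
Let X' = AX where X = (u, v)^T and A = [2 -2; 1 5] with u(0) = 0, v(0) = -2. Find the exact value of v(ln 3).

A = [[2,-2],[1,5]]; eigenvalues λ = 3, 4.
Eigenvectors: (-2,1) for λ=3, (-1,1) for λ=4.
From the initial condition, c_1 = 2, c_2 = -4.
v(ln 3) = (2)(3^3)(1) + (-4)(3^4)(1) = -270.

-270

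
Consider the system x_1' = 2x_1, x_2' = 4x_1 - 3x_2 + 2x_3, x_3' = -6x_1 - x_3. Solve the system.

Coefficient matrix A = [[2, 0, 0], [4, -3, 2], [-6, 0, -1]].
det(A - λI) = 0 gives eigenvalues λ = -1, -3, 2.
For λ=-1: eigenvector (0,1,1).
For λ=-3: eigenvector (0,1,0).
For λ=2: eigenvector (1,0,-2).
General solution: C_1e^(-t)(0,1,1) + C_2e^(-3t)(0,1,0) + C_3e^(2t)(1,0,-2).

x_1(t) = C_3e^(2t), x_2(t) = C_1e^(-t) + C_2e^(-3t), x_3(t) = C_1e^(-t) - 2C_3e^(2t)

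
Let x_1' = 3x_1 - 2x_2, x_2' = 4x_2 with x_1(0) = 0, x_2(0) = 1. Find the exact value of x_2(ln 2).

A = [[3,-2],[0,4]]; eigenvalues λ = 4, 3.
Eigenvectors: (2,-1) for λ=4, (-1,0) for λ=3.
From the initial condition, c_1 = -1, c_2 = -2.
x_2(ln 2) = (-1)(2^4)(-1) + (-2)(2^3)(0) = 16.

16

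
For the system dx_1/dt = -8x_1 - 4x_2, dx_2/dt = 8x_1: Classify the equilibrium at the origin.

stable spiral

A = [[-8,-4],[8,0]]; det(A-λI) = λ^2 + 8λ + 32.
λ = -4 ± 4i: negative real part.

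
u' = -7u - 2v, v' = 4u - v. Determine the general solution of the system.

Coefficient matrix A = [[-7, -2], [4, -1]].
Characteristic polynomial det(A - λI) = λ^2 + 8λ + 15 = 0.
Eigenvalues λ = -5, -3.
For λ=-5: (A-λI) row 1 is [-2, -2], so an eigenvector is (-1, 1).
For λ=-3: (A-λI) row 1 is [-4, -2], so an eigenvector is (1, -2).
General solution: c_1e^(-5t)(-1,1) + c_2e^(-3t)(1,-2).

u(t) = -c_1e^(-5t) + c_2e^(-3t), v(t) = c_1e^(-5t) - 2c_2e^(-3t)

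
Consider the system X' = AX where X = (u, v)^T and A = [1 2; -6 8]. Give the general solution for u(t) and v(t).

u(t) = -K_1e^(5t) - 2K_2e^(4t), v(t) = -2K_1e^(5t) - 3K_2e^(4t)

Coefficient matrix A = [[1, 2], [-6, 8]].
Characteristic polynomial det(A - λI) = λ^2 - 9λ + 20 = 0.
Eigenvalues λ = 5, 4.
For λ=5: (A-λI) row 1 is [-4, 2], so an eigenvector is (-1, -2).
For λ=4: (A-λI) row 1 is [-3, 2], so an eigenvector is (-2, -3).
General solution: K_1e^(5t)(-1,-2) + K_2e^(4t)(-2,-3).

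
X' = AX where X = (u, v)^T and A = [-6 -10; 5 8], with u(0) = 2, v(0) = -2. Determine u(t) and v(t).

u(t) = 6e^(t)sin(t) + 2e^(t)cos(t), v(t) = -4e^(t)sin(t) - 2e^(t)cos(t)

Coefficient matrix A = [[-6, -10], [5, 8]].
Characteristic polynomial det(A - λI) = λ^2 - 2λ + 2 = 0.
Eigenvalues λ = 1 ± i (complex conjugate pair).
For λ=1+i: an eigenvector is (3,-2) - i(-1,1) = (3 + i, -2 - i).
A real fundamental pair from Re and Im of e^((1+i)t)v: X_1 = e^(t)(cos(t)·(3,-2) + sin(t)·(-1,1)), X_2 = e^(t)(sin(t)·(3,-2) - cos(t)·(-1,1)).
General solution: K_1X_1 + K_2X_2.
Applying u(0)=2, v(0)=-2 gives K_1=0, K_2=2.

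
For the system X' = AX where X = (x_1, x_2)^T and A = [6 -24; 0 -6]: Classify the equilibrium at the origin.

saddle

A = [[6,-24],[0,-6]]; det(A-λI) = λ^2 - 36.
λ = 6, -6: opposite signs.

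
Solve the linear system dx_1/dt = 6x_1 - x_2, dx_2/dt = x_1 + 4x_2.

Coefficient matrix A = [[6, -1], [1, 4]].
Characteristic polynomial det(A - λI) = λ^2 - 10λ + 25 = 0.
Single eigenvalue λ = 5 with algebraic multiplicity 2.
Eigenvector v = (1,1); generalized eigenvector w with (A-λI)w=v is (-1,-2).
General solution: e^(5t)[C_1·v + C_2·(t·v + w)].

x_1(t) = C_1e^(5t) + C_2te^(5t) - C_2e^(5t), x_2(t) = C_1e^(5t) + C_2te^(5t) - 2C_2e^(5t)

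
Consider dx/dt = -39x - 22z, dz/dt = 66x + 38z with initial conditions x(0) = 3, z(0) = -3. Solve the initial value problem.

Coefficient matrix A = [[-39, -22], [66, 38]].
Characteristic polynomial det(A - λI) = λ^2 + λ - 30 = 0.
Eigenvalues λ = -6, 5.
For λ=-6: (A-λI) row 1 is [-33, -22], so an eigenvector is (-2, 3).
For λ=5: (A-λI) row 1 is [-44, -22], so an eigenvector is (-1, 2).
General solution: c_1e^(-6t)(-2,3) + c_2e^(5t)(-1,2).
Applying x(0)=3, z(0)=-3 gives c_1=-3, c_2=3.

x(t) = -3e^(5t) + 6e^(-6t), z(t) = 6e^(5t) - 9e^(-6t)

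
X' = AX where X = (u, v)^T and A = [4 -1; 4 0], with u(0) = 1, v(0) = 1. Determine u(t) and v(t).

u(t) = te^(2t) + e^(2t), v(t) = 2te^(2t) + e^(2t)

Coefficient matrix A = [[4, -1], [4, 0]].
Characteristic polynomial det(A - λI) = λ^2 - 4λ + 4 = 0.
Single eigenvalue λ = 2 with algebraic multiplicity 2.
Eigenvector v = (1,2); generalized eigenvector w with (A-λI)w=v is (1,1).
General solution: e^(2t)[C_1·v + C_2·(t·v + w)].
Applying u(0)=1, v(0)=1 gives C_1=0, C_2=1.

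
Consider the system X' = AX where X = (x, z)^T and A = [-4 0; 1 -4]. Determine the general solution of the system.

x(t) = c_2e^(-4t), z(t) = c_1e^(-4t) + c_2te^(-4t) + 2c_2e^(-4t)

Coefficient matrix A = [[-4, 0], [1, -4]].
Characteristic polynomial det(A - λI) = λ^2 + 8λ + 16 = 0.
Single eigenvalue λ = -4 with algebraic multiplicity 2.
Eigenvector v = (0,1); generalized eigenvector w with (A-λI)w=v is (1,2).
General solution: e^(-4t)[c_1·v + c_2·(t·v + w)].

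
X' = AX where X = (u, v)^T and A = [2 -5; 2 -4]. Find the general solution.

Coefficient matrix A = [[2, -5], [2, -4]].
Characteristic polynomial det(A - λI) = λ^2 + 2λ + 2 = 0.
Eigenvalues λ = -1 ± i (complex conjugate pair).
For λ=-1+i: an eigenvector is (2,1) - i(1,1) = (2 - i, 1 - i).
A real fundamental pair from Re and Im of e^((-1+i)t)v: X_1 = e^(-t)(cos(t)·(2,1) + sin(t)·(1,1)), X_2 = e^(-t)(sin(t)·(2,1) - cos(t)·(1,1)).
General solution: C_1X_1 + C_2X_2.

u(t) = C_1e^(-t)sin(t) + 2C_1e^(-t)cos(t) + 2C_2e^(-t)sin(t) - C_2e^(-t)cos(t), v(t) = C_1e^(-t)sin(t) + C_1e^(-t)cos(t) + C_2e^(-t)sin(t) - C_2e^(-t)cos(t)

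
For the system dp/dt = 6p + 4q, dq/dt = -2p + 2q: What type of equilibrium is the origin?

A = [[6,4],[-2,2]]; det(A-λI) = λ^2 - 8λ + 20.
λ = 4 ± 2i: positive real part.

unstable spiral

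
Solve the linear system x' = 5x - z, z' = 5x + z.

x(t) = K_1e^(3t)sin(t) - K_2e^(3t)cos(t), z(t) = 2K_1e^(3t)sin(t) - K_1e^(3t)cos(t) - K_2e^(3t)sin(t) - 2K_2e^(3t)cos(t)

Coefficient matrix A = [[5, -1], [5, 1]].
Characteristic polynomial det(A - λI) = λ^2 - 6λ + 10 = 0.
Eigenvalues λ = 3 ± i (complex conjugate pair).
For λ=3+i: an eigenvector is (0,-1) - i(1,2) = (0 - i, -1 - 2i).
A real fundamental pair from Re and Im of e^((3+i)t)v: X_1 = e^(3t)(cos(t)·(0,-1) + sin(t)·(1,2)), X_2 = e^(3t)(sin(t)·(0,-1) - cos(t)·(1,2)).
General solution: K_1X_1 + K_2X_2.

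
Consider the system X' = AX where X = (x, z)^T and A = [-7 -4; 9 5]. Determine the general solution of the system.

x(t) = -2c_1e^(-t) - 2c_2te^(-t) - c_2e^(-t), z(t) = 3c_1e^(-t) + 3c_2te^(-t) + 2c_2e^(-t)

Coefficient matrix A = [[-7, -4], [9, 5]].
Characteristic polynomial det(A - λI) = λ^2 + 2λ + 1 = 0.
Single eigenvalue λ = -1 with algebraic multiplicity 2.
Eigenvector v = (-2,3); generalized eigenvector w with (A-λI)w=v is (-1,2).
General solution: e^(-t)[c_1·v + c_2·(t·v + w)].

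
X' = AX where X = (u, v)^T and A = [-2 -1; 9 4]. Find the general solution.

u(t) = -K_1e^(t) - K_2te^(t), v(t) = 3K_1e^(t) + 3K_2te^(t) + K_2e^(t)

Coefficient matrix A = [[-2, -1], [9, 4]].
Characteristic polynomial det(A - λI) = λ^2 - 2λ + 1 = 0.
Single eigenvalue λ = 1 with algebraic multiplicity 2.
Eigenvector v = (-1,3); generalized eigenvector w with (A-λI)w=v is (0,1).
General solution: e^(t)[K_1·v + K_2·(t·v + w)].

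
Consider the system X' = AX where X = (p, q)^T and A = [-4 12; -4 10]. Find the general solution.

Coefficient matrix A = [[-4, 12], [-4, 10]].
Characteristic polynomial det(A - λI) = λ^2 - 6λ + 8 = 0.
Eigenvalues λ = 4, 2.
For λ=4: (A-λI) row 1 is [-8, 12], so an eigenvector is (-3, -2).
For λ=2: (A-λI) row 1 is [-6, 12], so an eigenvector is (2, 1).
General solution: c_1e^(4t)(-3,-2) + c_2e^(2t)(2,1).

p(t) = -3c_1e^(4t) + 2c_2e^(2t), q(t) = -2c_1e^(4t) + c_2e^(2t)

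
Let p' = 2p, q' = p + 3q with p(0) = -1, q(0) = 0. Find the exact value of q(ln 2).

-4

A = [[2,0],[1,3]]; eigenvalues λ = 3, 2.
Eigenvectors: (0,-1) for λ=3, (1,-1) for λ=2.
From the initial condition, c_1 = 1, c_2 = -1.
q(ln 2) = (1)(2^3)(-1) + (-1)(2^2)(-1) = -4.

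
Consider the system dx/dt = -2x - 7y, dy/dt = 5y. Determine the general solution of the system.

x(t) = -K_1e^(5t) + K_2e^(-2t), y(t) = K_1e^(5t)

Coefficient matrix A = [[-2, -7], [0, 5]].
Characteristic polynomial det(A - λI) = λ^2 - 3λ - 10 = 0.
Eigenvalues λ = 5, -2.
For λ=5: (A-λI) row 1 is [-7, -7], so an eigenvector is (-1, 1).
For λ=-2: (A-λI) row 1 is [0, -7], so an eigenvector is (1, 0).
General solution: K_1e^(5t)(-1,1) + K_2e^(-2t)(1,0).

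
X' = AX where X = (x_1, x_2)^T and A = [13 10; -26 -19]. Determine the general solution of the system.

Coefficient matrix A = [[13, 10], [-26, -19]].
Characteristic polynomial det(A - λI) = λ^2 + 6λ + 13 = 0.
Eigenvalues λ = -3 ± 2i (complex conjugate pair).
For λ=-3+2i: an eigenvector is (2,-3) - i(1,-2) = (2 - i, -3 + 2i).
A real fundamental pair from Re and Im of e^((-3+2i)t)v: X_1 = e^(-3t)(cos(2t)·(2,-3) + sin(2t)·(1,-2)), X_2 = e^(-3t)(sin(2t)·(2,-3) - cos(2t)·(1,-2)).
General solution: c_1X_1 + c_2X_2.

x_1(t) = c_1e^(-3t)sin(2t) + 2c_1e^(-3t)cos(2t) + 2c_2e^(-3t)sin(2t) - c_2e^(-3t)cos(2t), x_2(t) = -2c_1e^(-3t)sin(2t) - 3c_1e^(-3t)cos(2t) - 3c_2e^(-3t)sin(2t) + 2c_2e^(-3t)cos(2t)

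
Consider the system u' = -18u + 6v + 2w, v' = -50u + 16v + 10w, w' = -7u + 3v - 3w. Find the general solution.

Coefficient matrix A = [[-18, 6, 2], [-50, 16, 10], [-7, 3, -3]].
det(A - λI) = 0 gives eigenvalues λ = -4, 1, -2.
For λ=-4: eigenvector (1,2,1).
For λ=1: eigenvector (2,6,1).
For λ=-2: eigenvector (2,5,1).
General solution: K_1e^(-4t)(1,2,1) + K_2e^(t)(2,6,1) + K_3e^(-2t)(2,5,1).

u(t) = K_1e^(-4t) + 2K_2e^(t) + 2K_3e^(-2t), v(t) = 2K_1e^(-4t) + 6K_2e^(t) + 5K_3e^(-2t), w(t) = K_1e^(-4t) + K_2e^(t) + K_3e^(-2t)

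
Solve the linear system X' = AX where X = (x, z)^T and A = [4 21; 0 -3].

Coefficient matrix A = [[4, 21], [0, -3]].
Characteristic polynomial det(A - λI) = λ^2 - λ - 12 = 0.
Eigenvalues λ = -3, 4.
For λ=-3: (A-λI) row 1 is [7, 21], so an eigenvector is (3, -1).
For λ=4: (A-λI) row 1 is [0, 21], so an eigenvector is (-1, 0).
General solution: C_1e^(-3t)(3,-1) + C_2e^(4t)(-1,0).

x(t) = 3C_1e^(-3t) - C_2e^(4t), z(t) = -C_1e^(-3t)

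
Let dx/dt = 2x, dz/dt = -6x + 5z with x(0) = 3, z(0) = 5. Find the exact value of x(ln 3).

27

A = [[2,0],[-6,5]]; eigenvalues λ = 5, 2.
Eigenvectors: (0,-1) for λ=5, (1,2) for λ=2.
From the initial condition, c_1 = 1, c_2 = 3.
x(ln 3) = (1)(3^5)(0) + (3)(3^2)(1) = 27.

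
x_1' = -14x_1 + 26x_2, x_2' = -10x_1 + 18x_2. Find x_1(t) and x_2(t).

Coefficient matrix A = [[-14, 26], [-10, 18]].
Characteristic polynomial det(A - λI) = λ^2 - 4λ + 8 = 0.
Eigenvalues λ = 2 ± 2i (complex conjugate pair).
For λ=2+2i: an eigenvector is (-2,-1) - i(3,2) = (-2 - 3i, -1 - 2i).
A real fundamental pair from Re and Im of e^((2+2i)t)v: X_1 = e^(2t)(cos(2t)·(-2,-1) + sin(2t)·(3,2)), X_2 = e^(2t)(sin(2t)·(-2,-1) - cos(2t)·(3,2)).
General solution: K_1X_1 + K_2X_2.

x_1(t) = 3K_1e^(2t)sin(2t) - 2K_1e^(2t)cos(2t) - 2K_2e^(2t)sin(2t) - 3K_2e^(2t)cos(2t), x_2(t) = 2K_1e^(2t)sin(2t) - K_1e^(2t)cos(2t) - K_2e^(2t)sin(2t) - 2K_2e^(2t)cos(2t)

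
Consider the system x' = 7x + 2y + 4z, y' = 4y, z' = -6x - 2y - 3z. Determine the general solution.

Coefficient matrix A = [[7, 2, 4], [0, 4, 0], [-6, -2, -3]].
det(A - λI) = 0 gives eigenvalues λ = 1, 4, 3.
For λ=1: eigenvector (-2,0,3).
For λ=4: eigenvector (2,1,-2).
For λ=3: eigenvector (1,0,-1).
General solution: c_1e^(t)(-2,0,3) + c_2e^(4t)(2,1,-2) + c_3e^(3t)(1,0,-1).

x(t) = -2c_1e^(t) + 2c_2e^(4t) + c_3e^(3t), y(t) = c_2e^(4t), z(t) = 3c_1e^(t) - 2c_2e^(4t) - c_3e^(3t)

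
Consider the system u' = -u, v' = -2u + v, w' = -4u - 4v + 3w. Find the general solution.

u(t) = C_3e^(-t), v(t) = C_2e^(t) + C_3e^(-t), w(t) = C_1e^(3t) + 2C_2e^(t) + 2C_3e^(-t)

Coefficient matrix A = [[-1, 0, 0], [-2, 1, 0], [-4, -4, 3]].
det(A - λI) = 0 gives eigenvalues λ = 3, 1, -1.
For λ=3: eigenvector (0,0,1).
For λ=1: eigenvector (0,1,2).
For λ=-1: eigenvector (1,1,2).
General solution: C_1e^(3t)(0,0,1) + C_2e^(t)(0,1,2) + C_3e^(-t)(1,1,2).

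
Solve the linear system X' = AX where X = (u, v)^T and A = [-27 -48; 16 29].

Coefficient matrix A = [[-27, -48], [16, 29]].
Characteristic polynomial det(A - λI) = λ^2 - 2λ - 15 = 0.
Eigenvalues λ = 5, -3.
For λ=5: (A-λI) row 1 is [-32, -48], so an eigenvector is (3, -2).
For λ=-3: (A-λI) row 1 is [-24, -48], so an eigenvector is (-2, 1).
General solution: C_1e^(5t)(3,-2) + C_2e^(-3t)(-2,1).

u(t) = 3C_1e^(5t) - 2C_2e^(-3t), v(t) = -2C_1e^(5t) + C_2e^(-3t)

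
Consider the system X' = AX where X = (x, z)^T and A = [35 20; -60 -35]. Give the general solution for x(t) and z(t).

Coefficient matrix A = [[35, 20], [-60, -35]].
Characteristic polynomial det(A - λI) = λ^2 - 25 = 0.
Eigenvalues λ = 5, -5.
For λ=5: (A-λI) row 1 is [30, 20], so an eigenvector is (2, -3).
For λ=-5: (A-λI) row 1 is [40, 20], so an eigenvector is (-1, 2).
General solution: C_1e^(5t)(2,-3) + C_2e^(-5t)(-1,2).

x(t) = 2C_1e^(5t) - C_2e^(-5t), z(t) = -3C_1e^(5t) + 2C_2e^(-5t)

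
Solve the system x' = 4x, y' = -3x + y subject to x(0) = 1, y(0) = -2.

Coefficient matrix A = [[4, 0], [-3, 1]].
Characteristic polynomial det(A - λI) = λ^2 - 5λ + 4 = 0.
Eigenvalues λ = 1, 4.
For λ=1: (A-λI) row 1 is [3, 0], so an eigenvector is (0, -1).
For λ=4: (A-λI) row 2 is [-3, -3], so an eigenvector is (-1, 1).
General solution: C_1e^(t)(0,-1) + C_2e^(4t)(-1,1).
Applying x(0)=1, y(0)=-2 gives C_1=1, C_2=-1.

x(t) = e^(4t), y(t) = -e^(4t) - e^(t)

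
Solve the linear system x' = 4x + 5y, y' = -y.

Coefficient matrix A = [[4, 5], [0, -1]].
Characteristic polynomial det(A - λI) = λ^2 - 3λ - 4 = 0.
Eigenvalues λ = -1, 4.
For λ=-1: (A-λI) row 1 is [5, 5], so an eigenvector is (-1, 1).
For λ=4: (A-λI) row 1 is [0, 5], so an eigenvector is (-1, 0).
General solution: K_1e^(-t)(-1,1) + K_2e^(4t)(-1,0).

x(t) = -K_1e^(-t) - K_2e^(4t), y(t) = K_1e^(-t)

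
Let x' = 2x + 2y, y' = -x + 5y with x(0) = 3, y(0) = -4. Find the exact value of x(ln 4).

A = [[2,2],[-1,5]]; eigenvalues λ = 4, 3.
Eigenvectors: (-1,-1) for λ=4, (2,1) for λ=3.
From the initial condition, c_1 = 11, c_2 = 7.
x(ln 4) = (11)(4^4)(-1) + (7)(4^3)(2) = -1920.

-1920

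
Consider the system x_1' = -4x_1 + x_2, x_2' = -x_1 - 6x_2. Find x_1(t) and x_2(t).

Coefficient matrix A = [[-4, 1], [-1, -6]].
Characteristic polynomial det(A - λI) = λ^2 + 10λ + 25 = 0.
Single eigenvalue λ = -5 with algebraic multiplicity 2.
Eigenvector v = (1,-1); generalized eigenvector w with (A-λI)w=v is (2,-1).
General solution: e^(-5t)[C_1·v + C_2·(t·v + w)].

x_1(t) = C_1e^(-5t) + C_2te^(-5t) + 2C_2e^(-5t), x_2(t) = -C_1e^(-5t) - C_2te^(-5t) - C_2e^(-5t)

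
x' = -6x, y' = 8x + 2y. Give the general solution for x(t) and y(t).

Coefficient matrix A = [[-6, 0], [8, 2]].
Characteristic polynomial det(A - λI) = λ^2 + 4λ - 12 = 0.
Eigenvalues λ = -6, 2.
For λ=-6: (A-λI) row 2 is [8, 8], so an eigenvector is (-1, 1).
For λ=2: (A-λI) row 1 is [-8, 0], so an eigenvector is (0, 1).
General solution: c_1e^(-6t)(-1,1) + c_2e^(2t)(0,1).

x(t) = -c_1e^(-6t), y(t) = c_1e^(-6t) + c_2e^(2t)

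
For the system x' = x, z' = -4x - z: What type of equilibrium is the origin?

saddle

A = [[1,0],[-4,-1]]; det(A-λI) = λ^2 - 1.
λ = -1, 1: opposite signs.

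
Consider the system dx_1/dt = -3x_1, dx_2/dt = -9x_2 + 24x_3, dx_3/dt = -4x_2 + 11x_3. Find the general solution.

x_1(t) = C_1e^(-3t), x_2(t) = -2C_2e^(3t) + 3C_3e^(-t), x_3(t) = -C_2e^(3t) + C_3e^(-t)

Coefficient matrix A = [[-3, 0, 0], [0, -9, 24], [0, -4, 11]].
det(A - λI) = 0 gives eigenvalues λ = -3, 3, -1.
For λ=-3: eigenvector (1,0,0).
For λ=3: eigenvector (0,-2,-1).
For λ=-1: eigenvector (0,3,1).
General solution: C_1e^(-3t)(1,0,0) + C_2e^(3t)(0,-2,-1) + C_3e^(-t)(0,3,1).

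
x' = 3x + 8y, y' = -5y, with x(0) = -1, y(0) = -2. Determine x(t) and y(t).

x(t) = -3e^(3t) + 2e^(-5t), y(t) = -2e^(-5t)

Coefficient matrix A = [[3, 8], [0, -5]].
Characteristic polynomial det(A - λI) = λ^2 + 2λ - 15 = 0.
Eigenvalues λ = -5, 3.
For λ=-5: (A-λI) row 1 is [8, 8], so an eigenvector is (1, -1).
For λ=3: (A-λI) row 1 is [0, 8], so an eigenvector is (1, 0).
General solution: c_1e^(-5t)(1,-1) + c_2e^(3t)(1,0).
Applying x(0)=-1, y(0)=-2 gives c_1=2, c_2=-3.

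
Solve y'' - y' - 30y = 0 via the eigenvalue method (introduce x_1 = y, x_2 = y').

Let x_1 = y, x_2 = y'. Then x_1' = x_2 and x_2' = 30x_1 + x_2.
A = [[0,1],[30,1]]; det(A-λI) = λ^2 - λ - 30.
Eigenvalues λ = -5, 6 with eigenvectors (1,-5), (1,6).

y(t) = c_1e^(-5t) + c_2e^(6t)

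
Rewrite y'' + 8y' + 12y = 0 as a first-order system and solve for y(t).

y(t) = c_1e^(-2t) + c_2e^(-6t)

Let x_1 = y, x_2 = y'. Then x_1' = x_2 and x_2' = -12x_1 - 8x_2.
A = [[0,1],[-12,-8]]; det(A-λI) = λ^2 + 8λ + 12.
Eigenvalues λ = -2, -6 with eigenvectors (1,-2), (1,-6).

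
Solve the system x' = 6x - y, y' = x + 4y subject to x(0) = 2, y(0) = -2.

Coefficient matrix A = [[6, -1], [1, 4]].
Characteristic polynomial det(A - λI) = λ^2 - 10λ + 25 = 0.
Single eigenvalue λ = 5 with algebraic multiplicity 2.
Eigenvector v = (1,1); generalized eigenvector w with (A-λI)w=v is (-1,-2).
General solution: e^(5t)[c_1·v + c_2·(t·v + w)].
Applying x(0)=2, y(0)=-2 gives c_1=6, c_2=4.

x(t) = 4te^(5t) + 2e^(5t), y(t) = 4te^(5t) - 2e^(5t)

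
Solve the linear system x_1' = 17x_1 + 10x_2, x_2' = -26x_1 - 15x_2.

x_1(t) = -2c_1e^(t)sin(2t) + c_1e^(t)cos(2t) + c_2e^(t)sin(2t) + 2c_2e^(t)cos(2t), x_2(t) = 3c_1e^(t)sin(2t) - 2c_1e^(t)cos(2t) - 2c_2e^(t)sin(2t) - 3c_2e^(t)cos(2t)

Coefficient matrix A = [[17, 10], [-26, -15]].
Characteristic polynomial det(A - λI) = λ^2 - 2λ + 5 = 0.
Eigenvalues λ = 1 ± 2i (complex conjugate pair).
For λ=1+2i: an eigenvector is (1,-2) - i(-2,3) = (1 + 2i, -2 - 3i).
A real fundamental pair from Re and Im of e^((1+2i)t)v: X_1 = e^(t)(cos(2t)·(1,-2) + sin(2t)·(-2,3)), X_2 = e^(t)(sin(2t)·(1,-2) - cos(2t)·(-2,3)).
General solution: c_1X_1 + c_2X_2.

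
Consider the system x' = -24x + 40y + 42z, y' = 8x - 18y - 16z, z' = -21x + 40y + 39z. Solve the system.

x(t) = 2C_1e^(-3t) - 2C_2e^(-2t) + 5C_3e^(2t), y(t) = C_2e^(-2t) - 2C_3e^(2t), z(t) = C_1e^(-3t) - 2C_2e^(-2t) + 5C_3e^(2t)

Coefficient matrix A = [[-24, 40, 42], [8, -18, -16], [-21, 40, 39]].
det(A - λI) = 0 gives eigenvalues λ = -3, -2, 2.
For λ=-3: eigenvector (2,0,1).
For λ=-2: eigenvector (-2,1,-2).
For λ=2: eigenvector (5,-2,5).
General solution: C_1e^(-3t)(2,0,1) + C_2e^(-2t)(-2,1,-2) + C_3e^(2t)(5,-2,5).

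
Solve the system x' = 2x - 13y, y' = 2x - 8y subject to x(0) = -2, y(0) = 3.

x(t) = -49e^(-3t)sin(t) - 2e^(-3t)cos(t), y(t) = -19e^(-3t)sin(t) + 3e^(-3t)cos(t)

Coefficient matrix A = [[2, -13], [2, -8]].
Characteristic polynomial det(A - λI) = λ^2 + 6λ + 10 = 0.
Eigenvalues λ = -3 ± i (complex conjugate pair).
For λ=-3+i: an eigenvector is (-3,-1) - i(-2,-1) = (-3 + 2i, -1 + i).
A real fundamental pair from Re and Im of e^((-3+i)t)v: X_1 = e^(-3t)(cos(t)·(-3,-1) + sin(t)·(-2,-1)), X_2 = e^(-3t)(sin(t)·(-3,-1) - cos(t)·(-2,-1)).
General solution: K_1X_1 + K_2X_2.
Applying x(0)=-2, y(0)=3 gives K_1=8, K_2=11.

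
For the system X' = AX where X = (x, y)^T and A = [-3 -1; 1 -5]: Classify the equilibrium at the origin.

stable improper node

A = [[-3,-1],[1,-5]]; det(A-λI) = λ^2 + 8λ + 16.
repeated λ = -4 with a single eigenvector.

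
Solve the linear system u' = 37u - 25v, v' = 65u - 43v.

Coefficient matrix A = [[37, -25], [65, -43]].
Characteristic polynomial det(A - λI) = λ^2 + 6λ + 34 = 0.
Eigenvalues λ = -3 ± 5i (complex conjugate pair).
For λ=-3+5i: an eigenvector is (2,3) - i(1,2) = (2 - i, 3 - 2i).
A real fundamental pair from Re and Im of e^((-3+5i)t)v: X_1 = e^(-3t)(cos(5t)·(2,3) + sin(5t)·(1,2)), X_2 = e^(-3t)(sin(5t)·(2,3) - cos(5t)·(1,2)).
General solution: C_1X_1 + C_2X_2.

u(t) = C_1e^(-3t)sin(5t) + 2C_1e^(-3t)cos(5t) + 2C_2e^(-3t)sin(5t) - C_2e^(-3t)cos(5t), v(t) = 2C_1e^(-3t)sin(5t) + 3C_1e^(-3t)cos(5t) + 3C_2e^(-3t)sin(5t) - 2C_2e^(-3t)cos(5t)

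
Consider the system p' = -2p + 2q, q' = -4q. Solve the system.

Coefficient matrix A = [[-2, 2], [0, -4]].
Characteristic polynomial det(A - λI) = λ^2 + 6λ + 8 = 0.
Eigenvalues λ = -4, -2.
For λ=-4: (A-λI) row 1 is [2, 2], so an eigenvector is (-1, 1).
For λ=-2: (A-λI) row 1 is [0, 2], so an eigenvector is (1, 0).
General solution: C_1e^(-4t)(-1,1) + C_2e^(-2t)(1,0).

p(t) = -C_1e^(-4t) + C_2e^(-2t), q(t) = C_1e^(-4t)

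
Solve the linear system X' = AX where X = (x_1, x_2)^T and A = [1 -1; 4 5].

Coefficient matrix A = [[1, -1], [4, 5]].
Characteristic polynomial det(A - λI) = λ^2 - 6λ + 9 = 0.
Single eigenvalue λ = 3 with algebraic multiplicity 2.
Eigenvector v = (1,-2); generalized eigenvector w with (A-λI)w=v is (-2,3).
General solution: e^(3t)[K_1·v + K_2·(t·v + w)].

x_1(t) = K_1e^(3t) + K_2te^(3t) - 2K_2e^(3t), x_2(t) = -2K_1e^(3t) - 2K_2te^(3t) + 3K_2e^(3t)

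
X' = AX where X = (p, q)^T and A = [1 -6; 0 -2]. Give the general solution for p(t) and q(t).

Coefficient matrix A = [[1, -6], [0, -2]].
Characteristic polynomial det(A - λI) = λ^2 + λ - 2 = 0.
Eigenvalues λ = -2, 1.
For λ=-2: (A-λI) row 1 is [3, -6], so an eigenvector is (2, 1).
For λ=1: (A-λI) row 1 is [0, -6], so an eigenvector is (1, 0).
General solution: C_1e^(-2t)(2,1) + C_2e^(t)(1,0).

p(t) = 2C_1e^(-2t) + C_2e^(t), q(t) = C_1e^(-2t)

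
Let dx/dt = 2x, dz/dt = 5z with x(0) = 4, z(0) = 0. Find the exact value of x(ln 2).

16

A = [[2,0],[0,5]]; eigenvalues λ = 5, 2.
Eigenvectors: (0,-1) for λ=5, (1,0) for λ=2.
From the initial condition, c_1 = 0, c_2 = 4.
x(ln 2) = (0)(2^5)(0) + (4)(2^2)(1) = 16.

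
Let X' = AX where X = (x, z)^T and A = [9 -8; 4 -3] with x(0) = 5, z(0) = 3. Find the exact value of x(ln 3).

975

A = [[9,-8],[4,-3]]; eigenvalues λ = 1, 5.
Eigenvectors: (1,1) for λ=1, (-2,-1) for λ=5.
From the initial condition, c_1 = 1, c_2 = -2.
x(ln 3) = (1)(3^1)(1) + (-2)(3^5)(-2) = 975.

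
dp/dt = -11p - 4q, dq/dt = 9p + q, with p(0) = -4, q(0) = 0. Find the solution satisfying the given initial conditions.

Coefficient matrix A = [[-11, -4], [9, 1]].
Characteristic polynomial det(A - λI) = λ^2 + 10λ + 25 = 0.
Single eigenvalue λ = -5 with algebraic multiplicity 2.
Eigenvector v = (-2,3); generalized eigenvector w with (A-λI)w=v is (-1,2).
General solution: e^(-5t)[c_1·v + c_2·(t·v + w)].
Applying p(0)=-4, q(0)=0 gives c_1=8, c_2=-12.

p(t) = 24te^(-5t) - 4e^(-5t), q(t) = -36te^(-5t)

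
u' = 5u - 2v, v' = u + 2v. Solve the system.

u(t) = 2K_1e^(4t) - K_2e^(3t), v(t) = K_1e^(4t) - K_2e^(3t)

Coefficient matrix A = [[5, -2], [1, 2]].
Characteristic polynomial det(A - λI) = λ^2 - 7λ + 12 = 0.
Eigenvalues λ = 4, 3.
For λ=4: (A-λI) row 1 is [1, -2], so an eigenvector is (2, 1).
For λ=3: (A-λI) row 1 is [2, -2], so an eigenvector is (-1, -1).
General solution: K_1e^(4t)(2,1) + K_2e^(3t)(-1,-1).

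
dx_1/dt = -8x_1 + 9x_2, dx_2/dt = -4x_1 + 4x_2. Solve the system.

x_1(t) = -3c_1e^(-2t) - 3c_2te^(-2t) + 2c_2e^(-2t), x_2(t) = -2c_1e^(-2t) - 2c_2te^(-2t) + c_2e^(-2t)

Coefficient matrix A = [[-8, 9], [-4, 4]].
Characteristic polynomial det(A - λI) = λ^2 + 4λ + 4 = 0.
Single eigenvalue λ = -2 with algebraic multiplicity 2.
Eigenvector v = (-3,-2); generalized eigenvector w with (A-λI)w=v is (2,1).
General solution: e^(-2t)[c_1·v + c_2·(t·v + w)].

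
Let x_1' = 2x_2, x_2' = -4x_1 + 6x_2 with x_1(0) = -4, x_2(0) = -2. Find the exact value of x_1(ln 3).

A = [[0,2],[-4,6]]; eigenvalues λ = 4, 2.
Eigenvectors: (-1,-2) for λ=4, (-1,-1) for λ=2.
From the initial condition, c_1 = -2, c_2 = 6.
x_1(ln 3) = (-2)(3^4)(-1) + (6)(3^2)(-1) = 108.

108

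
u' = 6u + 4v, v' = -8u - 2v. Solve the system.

Coefficient matrix A = [[6, 4], [-8, -2]].
Characteristic polynomial det(A - λI) = λ^2 - 4λ + 20 = 0.
Eigenvalues λ = 2 ± 4i (complex conjugate pair).
For λ=2+4i: an eigenvector is (1,-1) - i(0,-1) = (1, -1 + i).
A real fundamental pair from Re and Im of e^((2+4i)t)v: X_1 = e^(2t)(cos(4t)·(1,-1) + sin(4t)·(0,-1)), X_2 = e^(2t)(sin(4t)·(1,-1) - cos(4t)·(0,-1)).
General solution: c_1X_1 + c_2X_2.

u(t) = c_1e^(2t)cos(4t) + c_2e^(2t)sin(4t), v(t) = -c_1e^(2t)sin(4t) - c_1e^(2t)cos(4t) - c_2e^(2t)sin(4t) + c_2e^(2t)cos(4t)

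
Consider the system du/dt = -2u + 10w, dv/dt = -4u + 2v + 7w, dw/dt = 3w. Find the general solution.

Coefficient matrix A = [[-2, 0, 10], [-4, 2, 7], [0, 0, 3]].
det(A - λI) = 0 gives eigenvalues λ = -2, 2, 3.
For λ=-2: eigenvector (1,1,0).
For λ=2: eigenvector (0,1,0).
For λ=3: eigenvector (2,-1,1).
General solution: c_1e^(-2t)(1,1,0) + c_2e^(2t)(0,1,0) + c_3e^(3t)(2,-1,1).

u(t) = c_1e^(-2t) + 2c_3e^(3t), v(t) = c_1e^(-2t) + c_2e^(2t) - c_3e^(3t), w(t) = c_3e^(3t)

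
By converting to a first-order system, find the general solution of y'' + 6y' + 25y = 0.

y(t) = K_1e^(-3t)cos(4t) + K_2e^(-3t)sin(4t)

Let x_1 = y, x_2 = y'. Then x_1' = x_2 and x_2' = -25x_1 - 6x_2.
A = [[0,1],[-25,-6]]; det(A-λI) = λ^2 + 6λ + 25.
Eigenvalues λ = -3 ± 4i.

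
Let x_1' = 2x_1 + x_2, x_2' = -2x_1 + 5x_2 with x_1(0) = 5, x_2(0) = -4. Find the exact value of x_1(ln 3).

A = [[2,1],[-2,5]]; eigenvalues λ = 4, 3.
Eigenvectors: (-1,-2) for λ=4, (-1,-1) for λ=3.
From the initial condition, c_1 = 9, c_2 = -14.
x_1(ln 3) = (9)(3^4)(-1) + (-14)(3^3)(-1) = -351.

-351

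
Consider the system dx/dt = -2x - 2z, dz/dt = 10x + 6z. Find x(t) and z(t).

Coefficient matrix A = [[-2, -2], [10, 6]].
Characteristic polynomial det(A - λI) = λ^2 - 4λ + 8 = 0.
Eigenvalues λ = 2 ± 2i (complex conjugate pair).
For λ=2+2i: an eigenvector is (0,1) - i(-1,2) = (0 + i, 1 - 2i).
A real fundamental pair from Re and Im of e^((2+2i)t)v: X_1 = e^(2t)(cos(2t)·(0,1) + sin(2t)·(-1,2)), X_2 = e^(2t)(sin(2t)·(0,1) - cos(2t)·(-1,2)).
General solution: C_1X_1 + C_2X_2.

x(t) = -C_1e^(2t)sin(2t) + C_2e^(2t)cos(2t), z(t) = 2C_1e^(2t)sin(2t) + C_1e^(2t)cos(2t) + C_2e^(2t)sin(2t) - 2C_2e^(2t)cos(2t)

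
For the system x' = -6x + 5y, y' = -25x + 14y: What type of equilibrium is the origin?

unstable spiral

A = [[-6,5],[-25,14]]; det(A-λI) = λ^2 - 8λ + 41.
λ = 4 ± 5i: positive real part.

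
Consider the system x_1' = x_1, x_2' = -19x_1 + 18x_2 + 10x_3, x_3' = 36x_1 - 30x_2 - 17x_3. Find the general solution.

x_1(t) = C_1e^(t), x_2(t) = -3C_1e^(t) + C_2e^(-2t) + 2C_3e^(3t), x_3(t) = 7C_1e^(t) - 2C_2e^(-2t) - 3C_3e^(3t)

Coefficient matrix A = [[1, 0, 0], [-19, 18, 10], [36, -30, -17]].
det(A - λI) = 0 gives eigenvalues λ = 1, -2, 3.
For λ=1: eigenvector (1,-3,7).
For λ=-2: eigenvector (0,1,-2).
For λ=3: eigenvector (0,2,-3).
General solution: C_1e^(t)(1,-3,7) + C_2e^(-2t)(0,1,-2) + C_3e^(3t)(0,2,-3).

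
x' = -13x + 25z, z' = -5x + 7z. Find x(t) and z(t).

x(t) = c_1e^(-3t)sin(5t) + 2c_1e^(-3t)cos(5t) + 2c_2e^(-3t)sin(5t) - c_2e^(-3t)cos(5t), z(t) = c_1e^(-3t)cos(5t) + c_2e^(-3t)sin(5t)

Coefficient matrix A = [[-13, 25], [-5, 7]].
Characteristic polynomial det(A - λI) = λ^2 + 6λ + 34 = 0.
Eigenvalues λ = -3 ± 5i (complex conjugate pair).
For λ=-3+5i: an eigenvector is (2,1) - i(1,0) = (2 - i, 1).
A real fundamental pair from Re and Im of e^((-3+5i)t)v: X_1 = e^(-3t)(cos(5t)·(2,1) + sin(5t)·(1,0)), X_2 = e^(-3t)(sin(5t)·(2,1) - cos(5t)·(1,0)).
General solution: c_1X_1 + c_2X_2.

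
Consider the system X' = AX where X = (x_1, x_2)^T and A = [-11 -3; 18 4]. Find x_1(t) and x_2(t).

x_1(t) = C_1e^(-5t) + C_2e^(-2t), x_2(t) = -2C_1e^(-5t) - 3C_2e^(-2t)

Coefficient matrix A = [[-11, -3], [18, 4]].
Characteristic polynomial det(A - λI) = λ^2 + 7λ + 10 = 0.
Eigenvalues λ = -5, -2.
For λ=-5: (A-λI) row 1 is [-6, -3], so an eigenvector is (1, -2).
For λ=-2: (A-λI) row 1 is [-9, -3], so an eigenvector is (1, -3).
General solution: C_1e^(-5t)(1,-2) + C_2e^(-2t)(1,-3).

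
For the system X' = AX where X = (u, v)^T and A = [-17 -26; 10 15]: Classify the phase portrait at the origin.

stable spiral

A = [[-17,-26],[10,15]]; det(A-λI) = λ^2 + 2λ + 5.
λ = -1 ± 2i: negative real part.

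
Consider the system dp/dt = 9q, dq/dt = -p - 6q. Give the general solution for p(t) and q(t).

p(t) = -3c_1e^(-3t) - 3c_2te^(-3t) + 2c_2e^(-3t), q(t) = c_1e^(-3t) + c_2te^(-3t) - c_2e^(-3t)

Coefficient matrix A = [[0, 9], [-1, -6]].
Characteristic polynomial det(A - λI) = λ^2 + 6λ + 9 = 0.
Single eigenvalue λ = -3 with algebraic multiplicity 2.
Eigenvector v = (-3,1); generalized eigenvector w with (A-λI)w=v is (2,-1).
General solution: e^(-3t)[c_1·v + c_2·(t·v + w)].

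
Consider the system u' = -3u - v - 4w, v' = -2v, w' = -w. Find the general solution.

Coefficient matrix A = [[-3, -1, -4], [0, -2, 0], [0, 0, -1]].
det(A - λI) = 0 gives eigenvalues λ = -3, -2, -1.
For λ=-3: eigenvector (1,0,0).
For λ=-2: eigenvector (-1,1,0).
For λ=-1: eigenvector (-2,0,1).
General solution: C_1e^(-3t)(1,0,0) + C_2e^(-2t)(-1,1,0) + C_3e^(-t)(-2,0,1).

u(t) = C_1e^(-3t) - C_2e^(-2t) - 2C_3e^(-t), v(t) = C_2e^(-2t), w(t) = C_3e^(-t)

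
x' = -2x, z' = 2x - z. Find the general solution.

Coefficient matrix A = [[-2, 0], [2, -1]].
Characteristic polynomial det(A - λI) = λ^2 + 3λ + 2 = 0.
Eigenvalues λ = -2, -1.
For λ=-2: (A-λI) row 2 is [2, 1], so an eigenvector is (-1, 2).
For λ=-1: (A-λI) row 1 is [-1, 0], so an eigenvector is (0, 1).
General solution: c_1e^(-2t)(-1,2) + c_2e^(-t)(0,1).

x(t) = -c_1e^(-2t), z(t) = 2c_1e^(-2t) + c_2e^(-t)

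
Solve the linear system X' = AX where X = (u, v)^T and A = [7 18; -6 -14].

u(t) = 3K_1e^(-5t) - 2K_2e^(-2t), v(t) = -2K_1e^(-5t) + K_2e^(-2t)

Coefficient matrix A = [[7, 18], [-6, -14]].
Characteristic polynomial det(A - λI) = λ^2 + 7λ + 10 = 0.
Eigenvalues λ = -5, -2.
For λ=-5: (A-λI) row 1 is [12, 18], so an eigenvector is (3, -2).
For λ=-2: (A-λI) row 1 is [9, 18], so an eigenvector is (-2, 1).
General solution: K_1e^(-5t)(3,-2) + K_2e^(-2t)(-2,1).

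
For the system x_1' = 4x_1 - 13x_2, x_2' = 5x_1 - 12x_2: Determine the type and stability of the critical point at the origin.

stable spiral

A = [[4,-13],[5,-12]]; det(A-λI) = λ^2 + 8λ + 17.
λ = -4 ± i: negative real part.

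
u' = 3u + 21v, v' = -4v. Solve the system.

u(t) = K_1e^(3t) + 3K_2e^(-4t), v(t) = -K_2e^(-4t)

Coefficient matrix A = [[3, 21], [0, -4]].
Characteristic polynomial det(A - λI) = λ^2 + λ - 12 = 0.
Eigenvalues λ = 3, -4.
For λ=3: (A-λI) row 1 is [0, 21], so an eigenvector is (1, 0).
For λ=-4: (A-λI) row 1 is [7, 21], so an eigenvector is (3, -1).
General solution: K_1e^(3t)(1,0) + K_2e^(-4t)(3,-1).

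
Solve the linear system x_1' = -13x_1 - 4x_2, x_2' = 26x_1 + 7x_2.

x_1(t) = K_1e^(-3t)sin(2t) + K_1e^(-3t)cos(2t) + K_2e^(-3t)sin(2t) - K_2e^(-3t)cos(2t), x_2(t) = -2K_1e^(-3t)sin(2t) - 3K_1e^(-3t)cos(2t) - 3K_2e^(-3t)sin(2t) + 2K_2e^(-3t)cos(2t)

Coefficient matrix A = [[-13, -4], [26, 7]].
Characteristic polynomial det(A - λI) = λ^2 + 6λ + 13 = 0.
Eigenvalues λ = -3 ± 2i (complex conjugate pair).
For λ=-3+2i: an eigenvector is (1,-3) - i(1,-2) = (1 - i, -3 + 2i).
A real fundamental pair from Re and Im of e^((-3+2i)t)v: X_1 = e^(-3t)(cos(2t)·(1,-3) + sin(2t)·(1,-2)), X_2 = e^(-3t)(sin(2t)·(1,-3) - cos(2t)·(1,-2)).
General solution: K_1X_1 + K_2X_2.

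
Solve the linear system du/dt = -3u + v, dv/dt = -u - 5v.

Coefficient matrix A = [[-3, 1], [-1, -5]].
Characteristic polynomial det(A - λI) = λ^2 + 8λ + 16 = 0.
Single eigenvalue λ = -4 with algebraic multiplicity 2.
Eigenvector v = (-1,1); generalized eigenvector w with (A-λI)w=v is (-3,2).
General solution: e^(-4t)[K_1·v + K_2·(t·v + w)].

u(t) = -K_1e^(-4t) - K_2te^(-4t) - 3K_2e^(-4t), v(t) = K_1e^(-4t) + K_2te^(-4t) + 2K_2e^(-4t)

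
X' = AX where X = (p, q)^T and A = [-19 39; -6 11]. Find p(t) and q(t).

Coefficient matrix A = [[-19, 39], [-6, 11]].
Characteristic polynomial det(A - λI) = λ^2 + 8λ + 25 = 0.
Eigenvalues λ = -4 ± 3i (complex conjugate pair).
For λ=-4+3i: an eigenvector is (3,1) - i(-2,-1) = (3 + 2i, 1 + i).
A real fundamental pair from Re and Im of e^((-4+3i)t)v: X_1 = e^(-4t)(cos(3t)·(3,1) + sin(3t)·(-2,-1)), X_2 = e^(-4t)(sin(3t)·(3,1) - cos(3t)·(-2,-1)).
General solution: C_1X_1 + C_2X_2.

p(t) = -2C_1e^(-4t)sin(3t) + 3C_1e^(-4t)cos(3t) + 3C_2e^(-4t)sin(3t) + 2C_2e^(-4t)cos(3t), q(t) = -C_1e^(-4t)sin(3t) + C_1e^(-4t)cos(3t) + C_2e^(-4t)sin(3t) + C_2e^(-4t)cos(3t)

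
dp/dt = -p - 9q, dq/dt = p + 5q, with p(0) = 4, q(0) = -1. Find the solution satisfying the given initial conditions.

p(t) = -3te^(2t) + 4e^(2t), q(t) = te^(2t) - e^(2t)

Coefficient matrix A = [[-1, -9], [1, 5]].
Characteristic polynomial det(A - λI) = λ^2 - 4λ + 4 = 0.
Single eigenvalue λ = 2 with algebraic multiplicity 2.
Eigenvector v = (3,-1); generalized eigenvector w with (A-λI)w=v is (-1,0).
General solution: e^(2t)[C_1·v + C_2·(t·v + w)].
Applying p(0)=4, q(0)=-1 gives C_1=1, C_2=-1.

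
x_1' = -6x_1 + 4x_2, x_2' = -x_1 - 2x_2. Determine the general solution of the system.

Coefficient matrix A = [[-6, 4], [-1, -2]].
Characteristic polynomial det(A - λI) = λ^2 + 8λ + 16 = 0.
Single eigenvalue λ = -4 with algebraic multiplicity 2.
Eigenvector v = (-2,-1); generalized eigenvector w with (A-λI)w=v is (1,0).
General solution: e^(-4t)[K_1·v + K_2·(t·v + w)].

x_1(t) = -2K_1e^(-4t) - 2K_2te^(-4t) + K_2e^(-4t), x_2(t) = -K_1e^(-4t) - K_2te^(-4t)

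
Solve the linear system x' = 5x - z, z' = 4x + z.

Coefficient matrix A = [[5, -1], [4, 1]].
Characteristic polynomial det(A - λI) = λ^2 - 6λ + 9 = 0.
Single eigenvalue λ = 3 with algebraic multiplicity 2.
Eigenvector v = (-1,-2); generalized eigenvector w with (A-λI)w=v is (-1,-1).
General solution: e^(3t)[K_1·v + K_2·(t·v + w)].

x(t) = -K_1e^(3t) - K_2te^(3t) - K_2e^(3t), z(t) = -2K_1e^(3t) - 2K_2te^(3t) - K_2e^(3t)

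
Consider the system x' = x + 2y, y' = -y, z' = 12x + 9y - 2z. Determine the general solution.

Coefficient matrix A = [[1, 2, 0], [0, -1, 0], [12, 9, -2]].
det(A - λI) = 0 gives eigenvalues λ = -1, 1, -2.
For λ=-1: eigenvector (-1,1,-3).
For λ=1: eigenvector (1,0,4).
For λ=-2: eigenvector (0,0,1).
General solution: K_1e^(-t)(-1,1,-3) + K_2e^(t)(1,0,4) + K_3e^(-2t)(0,0,1).

x(t) = -K_1e^(-t) + K_2e^(t), y(t) = K_1e^(-t), z(t) = -3K_1e^(-t) + 4K_2e^(t) + K_3e^(-2t)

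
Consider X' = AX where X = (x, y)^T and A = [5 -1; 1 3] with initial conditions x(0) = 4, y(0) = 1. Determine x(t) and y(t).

x(t) = 3te^(4t) + 4e^(4t), y(t) = 3te^(4t) + e^(4t)

Coefficient matrix A = [[5, -1], [1, 3]].
Characteristic polynomial det(A - λI) = λ^2 - 8λ + 16 = 0.
Single eigenvalue λ = 4 with algebraic multiplicity 2.
Eigenvector v = (1,1); generalized eigenvector w with (A-λI)w=v is (2,1).
General solution: e^(4t)[K_1·v + K_2·(t·v + w)].
Applying x(0)=4, y(0)=1 gives K_1=-2, K_2=3.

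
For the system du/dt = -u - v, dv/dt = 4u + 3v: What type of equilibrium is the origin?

unstable improper node

A = [[-1,-1],[4,3]]; det(A-λI) = λ^2 - 2λ + 1.
repeated λ = 1 with a single eigenvector.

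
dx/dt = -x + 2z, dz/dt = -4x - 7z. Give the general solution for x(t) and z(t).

x(t) = -C_1e^(-3t) - C_2e^(-5t), z(t) = C_1e^(-3t) + 2C_2e^(-5t)

Coefficient matrix A = [[-1, 2], [-4, -7]].
Characteristic polynomial det(A - λI) = λ^2 + 8λ + 15 = 0.
Eigenvalues λ = -3, -5.
For λ=-3: (A-λI) row 1 is [2, 2], so an eigenvector is (-1, 1).
For λ=-5: (A-λI) row 1 is [4, 2], so an eigenvector is (-1, 2).
General solution: C_1e^(-3t)(-1,1) + C_2e^(-5t)(-1,2).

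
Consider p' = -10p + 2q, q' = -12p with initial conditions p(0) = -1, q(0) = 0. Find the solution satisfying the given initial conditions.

Coefficient matrix A = [[-10, 2], [-12, 0]].
Characteristic polynomial det(A - λI) = λ^2 + 10λ + 24 = 0.
Eigenvalues λ = -4, -6.
For λ=-4: (A-λI) row 1 is [-6, 2], so an eigenvector is (1, 3).
For λ=-6: (A-λI) row 1 is [-4, 2], so an eigenvector is (-1, -2).
General solution: c_1e^(-4t)(1,3) + c_2e^(-6t)(-1,-2).
Applying p(0)=-1, q(0)=0 gives c_1=2, c_2=3.

p(t) = 2e^(-4t) - 3e^(-6t), q(t) = 6e^(-4t) - 6e^(-6t)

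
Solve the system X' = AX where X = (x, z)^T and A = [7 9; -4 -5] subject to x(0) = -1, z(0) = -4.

Coefficient matrix A = [[7, 9], [-4, -5]].
Characteristic polynomial det(A - λI) = λ^2 - 2λ + 1 = 0.
Single eigenvalue λ = 1 with algebraic multiplicity 2.
Eigenvector v = (3,-2); generalized eigenvector w with (A-λI)w=v is (-1,1).
General solution: e^(t)[K_1·v + K_2·(t·v + w)].
Applying x(0)=-1, z(0)=-4 gives K_1=-5, K_2=-14.

x(t) = -42te^(t) - e^(t), z(t) = 28te^(t) - 4e^(t)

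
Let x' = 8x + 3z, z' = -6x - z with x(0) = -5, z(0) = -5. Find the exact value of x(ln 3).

-3555

A = [[8,3],[-6,-1]]; eigenvalues λ = 5, 2.
Eigenvectors: (-1,1) for λ=5, (-1,2) for λ=2.
From the initial condition, c_1 = 15, c_2 = -10.
x(ln 3) = (15)(3^5)(-1) + (-10)(3^2)(-1) = -3555.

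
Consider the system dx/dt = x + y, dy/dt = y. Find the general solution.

Coefficient matrix A = [[1, 1], [0, 1]].
Characteristic polynomial det(A - λI) = λ^2 - 2λ + 1 = 0.
Single eigenvalue λ = 1 with algebraic multiplicity 2.
Eigenvector v = (1,0); generalized eigenvector w with (A-λI)w=v is (-3,1).
General solution: e^(t)[K_1·v + K_2·(t·v + w)].

x(t) = K_1e^(t) + K_2te^(t) - 3K_2e^(t), y(t) = K_2e^(t)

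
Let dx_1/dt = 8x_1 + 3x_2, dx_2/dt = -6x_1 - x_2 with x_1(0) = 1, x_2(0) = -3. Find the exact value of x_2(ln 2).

16

A = [[8,3],[-6,-1]]; eigenvalues λ = 2, 5.
Eigenvectors: (-1,2) for λ=2, (-1,1) for λ=5.
From the initial condition, c_1 = -2, c_2 = 1.
x_2(ln 2) = (-2)(2^2)(2) + (1)(2^5)(1) = 16.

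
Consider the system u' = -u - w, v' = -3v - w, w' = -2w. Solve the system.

u(t) = c_1e^(-2t) + c_3e^(-t), v(t) = -c_1e^(-2t) + c_2e^(-3t), w(t) = c_1e^(-2t)

Coefficient matrix A = [[-1, 0, -1], [0, -3, -1], [0, 0, -2]].
det(A - λI) = 0 gives eigenvalues λ = -2, -3, -1.
For λ=-2: eigenvector (1,-1,1).
For λ=-3: eigenvector (0,1,0).
For λ=-1: eigenvector (1,0,0).
General solution: c_1e^(-2t)(1,-1,1) + c_2e^(-3t)(0,1,0) + c_3e^(-t)(1,0,0).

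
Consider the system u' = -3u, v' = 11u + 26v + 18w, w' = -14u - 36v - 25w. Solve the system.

u(t) = C_1e^(-3t), v(t) = -C_1e^(-3t) + 3C_2e^(2t) - 2C_3e^(-t), w(t) = C_1e^(-3t) - 4C_2e^(2t) + 3C_3e^(-t)

Coefficient matrix A = [[-3, 0, 0], [11, 26, 18], [-14, -36, -25]].
det(A - λI) = 0 gives eigenvalues λ = -3, 2, -1.
For λ=-3: eigenvector (1,-1,1).
For λ=2: eigenvector (0,3,-4).
For λ=-1: eigenvector (0,-2,3).
General solution: C_1e^(-3t)(1,-1,1) + C_2e^(2t)(0,3,-4) + C_3e^(-t)(0,-2,3).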